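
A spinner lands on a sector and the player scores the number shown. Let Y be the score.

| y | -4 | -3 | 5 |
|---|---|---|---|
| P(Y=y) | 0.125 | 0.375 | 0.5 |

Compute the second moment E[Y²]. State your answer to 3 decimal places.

17.875

E[Y²] = (-4)²(0.125) + (-3)²(0.375) + (5)²(0.5) = 17.875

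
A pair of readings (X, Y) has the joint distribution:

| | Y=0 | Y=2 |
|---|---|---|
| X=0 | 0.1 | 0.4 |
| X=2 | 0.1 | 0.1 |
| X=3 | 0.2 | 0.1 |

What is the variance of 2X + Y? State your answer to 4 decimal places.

5.9600

E[X] = 1.3,  E[Y] = 1.2,  E[XY] = 1
var(X) = 3.5 − (1.3)² = 1.81;  var(Y) = 2.4 − (1.2)² = 0.96
cov(X,Y) = 1 − (1.3)(1.2) = -0.56
var(2X + Y) = (2)²·1.81 + (1)²·0.96 + 2·(2)·(1)·-0.56 = 5.96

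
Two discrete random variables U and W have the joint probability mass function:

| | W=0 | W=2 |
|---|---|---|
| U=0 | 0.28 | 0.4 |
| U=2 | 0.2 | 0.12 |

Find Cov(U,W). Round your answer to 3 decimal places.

E[U] = 0.64,  E[W] = 1.04
E[UW] = 0.48
Cov(U,W) = E[UW] − E[U]E[W] = 0.48 − (0.64)(1.04) = -0.1856

-0.186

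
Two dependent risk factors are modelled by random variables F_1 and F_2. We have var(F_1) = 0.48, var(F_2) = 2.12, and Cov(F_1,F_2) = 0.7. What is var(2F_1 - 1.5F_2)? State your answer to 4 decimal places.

var(2F_1 - 1.5F_2) = (2)²·var(F_1) + (-1.5)²·var(F_2) + 2·(2)·(-1.5)·Cov(F_1,F_2)
= 4·0.48 + 2.25·2.12 + -6·0.7 = 2.49

2.4900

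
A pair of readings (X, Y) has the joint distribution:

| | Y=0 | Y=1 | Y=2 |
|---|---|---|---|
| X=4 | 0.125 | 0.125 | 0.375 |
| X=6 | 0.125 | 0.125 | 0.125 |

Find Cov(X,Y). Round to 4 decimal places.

E[X] = 4.75,  E[Y] = 1.25
E[XY] = 5.75
Cov(X,Y) = E[XY] − E[X]E[Y] = 5.75 − (4.75)(1.25) = -0.1875

-0.1875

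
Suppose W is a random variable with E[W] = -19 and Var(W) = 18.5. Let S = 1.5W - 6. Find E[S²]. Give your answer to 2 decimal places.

E[1.5W - 6] = 1.5·-19 − 6 = -34.5
Var(1.5W - 6) = (1.5)²·18.5 = 41.625
E[S²] = Var(S) + (E[S])² = 41.625 + (-34.5)² = 1231.875

1231.88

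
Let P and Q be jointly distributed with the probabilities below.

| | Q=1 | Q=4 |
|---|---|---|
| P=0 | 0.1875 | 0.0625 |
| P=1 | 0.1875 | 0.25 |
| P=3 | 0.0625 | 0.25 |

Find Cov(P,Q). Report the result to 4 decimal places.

E[P] = 1.375,  E[Q] = 2.6875
E[PQ] = 4.375
Cov(P,Q) = E[PQ] − E[P]E[Q] = 4.375 − (1.375)(2.6875) = 0.6796875

0.6797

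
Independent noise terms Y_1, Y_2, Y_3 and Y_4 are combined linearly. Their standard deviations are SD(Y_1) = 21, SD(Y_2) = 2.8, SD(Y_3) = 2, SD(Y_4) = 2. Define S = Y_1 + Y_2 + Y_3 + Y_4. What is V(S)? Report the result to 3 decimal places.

V(Y_1) = 441, V(Y_2) = 7.84, V(Y_3) = 4, V(Y_4) = 4
By independence, V(S) = (1)²V(Y_1) + (1)²V(Y_2) + (1)²V(Y_3) + (1)²V(Y_4)
= (1)²·441 + (1)²·7.84 + (1)²·4 + (1)²·4 = 456.84

456.840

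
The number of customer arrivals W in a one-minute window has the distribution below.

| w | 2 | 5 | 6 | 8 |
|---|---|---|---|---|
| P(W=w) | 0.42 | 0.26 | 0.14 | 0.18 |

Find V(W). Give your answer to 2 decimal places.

5.20

E[W] = (2)(0.42) + (5)(0.26) + (6)(0.14) + (8)(0.18) = 4.42
E[W²] = (2)²(0.42) + (5)²(0.26) + (6)²(0.14) + (8)²(0.18) = 24.74
V(W) = E[W²] − (E[W])² = 24.74 − (4.42)² = 5.2036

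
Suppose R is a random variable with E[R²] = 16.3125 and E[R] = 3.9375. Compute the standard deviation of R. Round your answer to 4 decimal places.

0.8992

Var(R) = 16.3125 − (3.9375)² = 0.80859375
SD(R) = √0.80859375 ≈ 0.8992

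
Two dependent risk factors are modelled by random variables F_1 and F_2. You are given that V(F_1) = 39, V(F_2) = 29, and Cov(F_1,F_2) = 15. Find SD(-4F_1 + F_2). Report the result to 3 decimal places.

V(-4F_1 + F_2) = (-4)²·V(F_1) + (1)²·V(F_2) + 2·(-4)·(1)·Cov(F_1,F_2)
= 16·39 + 1·29 + -8·15 = 533
SD(-4F_1 + F_2) = √533 ≈ 23.087

23.087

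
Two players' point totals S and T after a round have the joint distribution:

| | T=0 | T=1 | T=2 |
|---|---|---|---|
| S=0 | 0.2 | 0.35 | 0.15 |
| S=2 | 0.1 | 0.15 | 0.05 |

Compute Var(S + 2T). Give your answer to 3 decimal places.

2.640

E[S] = 0.6,  E[T] = 0.9,  E[ST] = 0.5
Var(S) = 1.2 − (0.6)² = 0.84;  Var(T) = 1.3 − (0.9)² = 0.49
Cov(S,T) = 0.5 − (0.6)(0.9) = -0.04
Var(S + 2T) = (1)²·0.84 + (2)²·0.49 + 2·(1)·(2)·-0.04 = 2.64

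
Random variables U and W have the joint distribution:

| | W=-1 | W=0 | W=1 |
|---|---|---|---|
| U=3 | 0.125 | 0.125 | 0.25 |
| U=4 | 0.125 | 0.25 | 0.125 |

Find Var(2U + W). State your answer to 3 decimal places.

1.359

E[U] = 3.5,  E[W] = 0.125,  E[UW] = 0.375
Var(U) = 12.5 − (3.5)² = 0.25;  Var(W) = 0.625 − (0.125)² = 0.609375
cov(U,W) = 0.375 − (3.5)(0.125) = -0.0625
Var(2U + W) = (2)²·0.25 + (1)²·0.609375 + 2·(2)·(1)·-0.0625 = 1.359375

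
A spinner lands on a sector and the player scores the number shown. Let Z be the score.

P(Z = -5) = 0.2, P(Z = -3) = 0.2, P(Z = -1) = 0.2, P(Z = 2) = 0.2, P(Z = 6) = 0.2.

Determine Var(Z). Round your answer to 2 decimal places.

14.96

E[Z] = (-5)(0.2) + (-3)(0.2) + (-1)(0.2) + (2)(0.2) + (6)(0.2) = -0.2
E[Z²] = (-5)²(0.2) + (-3)²(0.2) + (-1)²(0.2) + (2)²(0.2) + (6)²(0.2) = 15
Var(Z) = E[Z²] − (E[Z])² = 15 − (-0.2)² = 14.96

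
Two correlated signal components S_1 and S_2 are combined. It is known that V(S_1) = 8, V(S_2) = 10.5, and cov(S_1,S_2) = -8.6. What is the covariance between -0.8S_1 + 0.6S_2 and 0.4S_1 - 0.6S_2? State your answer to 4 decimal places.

cov(-0.8S_1 + 0.6S_2, 0.4S_1 - 0.6S_2) = (-0.8)(0.4)V(S_1) + (0.6)(-0.6)V(S_2) + [(-0.8)(-0.6) + (0.6)(0.4)]cov(S_1,S_2)
= -0.32·8 + -0.36·10.5 + 0.72·-8.6 = -12.532

-12.5320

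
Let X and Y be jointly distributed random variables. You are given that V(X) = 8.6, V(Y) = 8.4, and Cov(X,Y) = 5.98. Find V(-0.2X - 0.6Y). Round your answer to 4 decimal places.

4.8032

V(-0.2X - 0.6Y) = (-0.2)²·V(X) + (-0.6)²·V(Y) + 2·(-0.2)·(-0.6)·Cov(X,Y)
= 0.04·8.6 + 0.36·8.4 + 0.24·5.98 = 4.8032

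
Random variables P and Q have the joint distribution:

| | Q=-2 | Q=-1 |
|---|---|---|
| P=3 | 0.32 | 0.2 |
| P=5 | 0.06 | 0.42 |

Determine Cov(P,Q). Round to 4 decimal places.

E[P] = 3.96,  E[Q] = -1.38
E[PQ] = -5.22
Cov(P,Q) = E[PQ] − E[P]E[Q] = -5.22 − (3.96)(-1.38) = 0.2448

0.2448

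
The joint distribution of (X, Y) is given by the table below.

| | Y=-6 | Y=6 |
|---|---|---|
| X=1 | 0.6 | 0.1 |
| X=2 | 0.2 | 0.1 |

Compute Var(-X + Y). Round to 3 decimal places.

E[X] = 1.3,  E[Y] = -3.6,  E[XY] = -4.2
Var(X) = 1.9 − (1.3)² = 0.21;  Var(Y) = 36 − (-3.6)² = 23.04
cov(X,Y) = -4.2 − (1.3)(-3.6) = 0.48
Var(-X + Y) = (-1)²·0.21 + (1)²·23.04 + 2·(-1)·(1)·0.48 = 22.29

22.290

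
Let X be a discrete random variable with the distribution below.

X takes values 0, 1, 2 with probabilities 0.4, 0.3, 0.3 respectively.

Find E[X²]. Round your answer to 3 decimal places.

E[X²] = (0)²(0.4) + (1)²(0.3) + (2)²(0.3) = 1.5

1.500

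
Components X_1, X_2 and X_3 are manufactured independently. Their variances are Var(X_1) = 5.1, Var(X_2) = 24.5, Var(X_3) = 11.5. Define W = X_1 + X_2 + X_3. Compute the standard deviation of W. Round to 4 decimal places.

6.4109

By independence, Var(W) = (1)²Var(X_1) + (1)²Var(X_2) + (1)²Var(X_3)
= (1)²·5.1 + (1)²·24.5 + (1)²·11.5 = 41.1
SD(W) = √41.1 ≈ 6.4109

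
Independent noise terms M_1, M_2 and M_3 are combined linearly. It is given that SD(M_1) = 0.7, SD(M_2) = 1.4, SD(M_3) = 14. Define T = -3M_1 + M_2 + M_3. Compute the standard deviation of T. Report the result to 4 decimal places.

V(M_1) = 0.49, V(M_2) = 1.96, V(M_3) = 196
By independence, V(T) = (-3)²V(M_1) + (1)²V(M_2) + (1)²V(M_3)
= (-3)²·0.49 + (1)²·1.96 + (1)²·196 = 202.37
SD(T) = √202.37 ≈ 14.2257

14.2257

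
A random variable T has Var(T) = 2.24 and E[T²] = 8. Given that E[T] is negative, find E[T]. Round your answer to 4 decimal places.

(E[T])² = E[T²] − Var(T) = 8 − 2.24 = 5.76
E[T] = −√5.76 = -2.4

-2.4000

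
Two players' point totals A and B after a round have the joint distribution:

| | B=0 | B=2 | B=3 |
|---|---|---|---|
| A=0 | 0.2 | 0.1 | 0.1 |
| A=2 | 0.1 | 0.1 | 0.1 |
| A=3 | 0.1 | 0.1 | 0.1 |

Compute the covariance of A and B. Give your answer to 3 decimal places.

E[A] = 1.5,  E[B] = 1.5
E[AB] = 2.5
cov(A,B) = E[AB] − E[A]E[B] = 2.5 − (1.5)(1.5) = 0.25

0.250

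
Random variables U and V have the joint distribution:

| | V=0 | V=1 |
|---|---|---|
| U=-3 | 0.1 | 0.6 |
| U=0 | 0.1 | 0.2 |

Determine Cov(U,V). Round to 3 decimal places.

-0.120

E[U] = -2.1,  E[V] = 0.8
E[UV] = -1.8
Cov(U,V) = E[UV] − E[U]E[V] = -1.8 − (-2.1)(0.8) = -0.12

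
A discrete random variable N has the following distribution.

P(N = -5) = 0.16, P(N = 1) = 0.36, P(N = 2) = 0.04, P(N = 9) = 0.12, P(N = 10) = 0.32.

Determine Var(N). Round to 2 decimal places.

30.87

E[N] = (-5)(0.16) + (1)(0.36) + (2)(0.04) + (9)(0.12) + (10)(0.32) = 3.92
E[N²] = (-5)²(0.16) + (1)²(0.36) + (2)²(0.04) + (9)²(0.12) + (10)²(0.32) = 46.24
Var(N) = E[N²] − (E[N])² = 46.24 − (3.92)² = 30.8736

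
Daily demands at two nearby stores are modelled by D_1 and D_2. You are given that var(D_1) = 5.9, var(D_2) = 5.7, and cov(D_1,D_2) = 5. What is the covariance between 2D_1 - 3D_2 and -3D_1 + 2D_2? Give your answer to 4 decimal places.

cov(2D_1 - 3D_2, -3D_1 + 2D_2) = (2)(-3)var(D_1) + (-3)(2)var(D_2) + [(2)(2) + (-3)(-3)]cov(D_1,D_2)
= -6·5.9 + -6·5.7 + 13·5 = -4.6

-4.6000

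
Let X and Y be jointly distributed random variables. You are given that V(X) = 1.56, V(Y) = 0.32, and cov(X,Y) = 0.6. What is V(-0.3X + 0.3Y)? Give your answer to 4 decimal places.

0.0612

V(-0.3X + 0.3Y) = (-0.3)²·V(X) + (0.3)²·V(Y) + 2·(-0.3)·(0.3)·cov(X,Y)
= 0.09·1.56 + 0.09·0.32 + -0.18·0.6 = 0.0612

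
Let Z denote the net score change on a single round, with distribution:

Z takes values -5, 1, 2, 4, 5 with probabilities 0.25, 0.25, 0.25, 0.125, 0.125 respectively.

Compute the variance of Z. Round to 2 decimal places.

E[Z] = (-5)(0.25) + (1)(0.25) + (2)(0.25) + (4)(0.125) + (5)(0.125) = 0.625
E[Z²] = (-5)²(0.25) + (1)²(0.25) + (2)²(0.25) + (4)²(0.125) + (5)²(0.125) = 12.625
V(Z) = E[Z²] − (E[Z])² = 12.625 − (0.625)² = 12.234375

12.23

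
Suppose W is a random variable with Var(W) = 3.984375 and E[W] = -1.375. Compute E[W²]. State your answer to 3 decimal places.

5.875

E[W²] = Var(W) + (E[W])² = 3.984375 + (-1.375)² = 5.875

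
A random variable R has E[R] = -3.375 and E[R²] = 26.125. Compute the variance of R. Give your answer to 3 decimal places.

14.734

V(R) = 26.125 − (-3.375)² = 14.734375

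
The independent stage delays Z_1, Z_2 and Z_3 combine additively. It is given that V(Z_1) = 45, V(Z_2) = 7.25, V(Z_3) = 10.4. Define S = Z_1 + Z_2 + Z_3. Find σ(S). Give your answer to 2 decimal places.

7.92

By independence, V(S) = (1)²V(Z_1) + (1)²V(Z_2) + (1)²V(Z_3)
= (1)²·45 + (1)²·7.25 + (1)²·10.4 = 62.65
σ(S) = √62.65 ≈ 7.92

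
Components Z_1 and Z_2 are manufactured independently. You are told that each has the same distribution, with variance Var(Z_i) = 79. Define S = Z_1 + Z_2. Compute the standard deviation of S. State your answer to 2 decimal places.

12.57

By independence, Var(S) = (1)²Var(Z_1) + (1)²Var(Z_2)
= (1)²·79 + (1)²·79 = 158
SD(S) = √158 ≈ 12.57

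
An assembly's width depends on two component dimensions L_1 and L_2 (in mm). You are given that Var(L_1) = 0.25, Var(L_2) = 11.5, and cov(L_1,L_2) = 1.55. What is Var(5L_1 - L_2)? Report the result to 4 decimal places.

2.2500

Var(5L_1 - L_2) = (5)²·Var(L_1) + (-1)²·Var(L_2) + 2·(5)·(-1)·cov(L_1,L_2)
= 25·0.25 + 1·11.5 + -10·1.55 = 2.25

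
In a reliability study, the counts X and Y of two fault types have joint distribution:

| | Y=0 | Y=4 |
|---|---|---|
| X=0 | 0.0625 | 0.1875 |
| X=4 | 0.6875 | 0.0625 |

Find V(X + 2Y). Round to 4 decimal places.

7.0000

E[X] = 3,  E[Y] = 1,  E[XY] = 1
V(X) = 12 − (3)² = 3;  V(Y) = 4 − (1)² = 3
cov(X,Y) = 1 − (3)(1) = -2
V(X + 2Y) = (1)²·3 + (2)²·3 + 2·(1)·(2)·-2 = 7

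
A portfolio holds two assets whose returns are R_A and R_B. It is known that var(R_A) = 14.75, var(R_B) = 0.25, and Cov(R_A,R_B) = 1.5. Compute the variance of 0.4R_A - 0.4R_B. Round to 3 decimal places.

1.920

var(0.4R_A - 0.4R_B) = (0.4)²·var(R_A) + (-0.4)²·var(R_B) + 2·(0.4)·(-0.4)·Cov(R_A,R_B)
= 0.16·14.75 + 0.16·0.25 + -0.32·1.5 = 1.92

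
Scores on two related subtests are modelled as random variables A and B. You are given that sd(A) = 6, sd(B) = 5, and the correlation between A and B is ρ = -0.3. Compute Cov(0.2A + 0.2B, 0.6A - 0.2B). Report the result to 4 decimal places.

2.6000

Var(A) = (6)² = 36;  Var(B) = (5)² = 25
Cov(A,B) = ρ·sd(A)·sd(B) = -0.3·6·5 = -9
Cov(0.2A + 0.2B, 0.6A - 0.2B) = (0.2)(0.6)Var(A) + (0.2)(-0.2)Var(B) + [(0.2)(-0.2) + (0.2)(0.6)]Cov(A,B)
= 0.12·36 + -0.04·25 + 0.08·-9 = 2.6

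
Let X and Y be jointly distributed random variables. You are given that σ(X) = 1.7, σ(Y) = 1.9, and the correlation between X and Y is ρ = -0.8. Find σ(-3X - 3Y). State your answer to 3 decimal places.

Var(X) = (1.7)² = 2.89;  Var(Y) = (1.9)² = 3.61
Cov(X,Y) = ρ·σ(X)·σ(Y) = -0.8·1.7·1.9 = -2.584
Var(-3X - 3Y) = (-3)²·Var(X) + (-3)²·Var(Y) + 2·(-3)·(-3)·Cov(X,Y)
= 9·2.89 + 9·3.61 + 18·-2.584 = 11.988
σ(-3X - 3Y) = √11.988 ≈ 3.462

3.462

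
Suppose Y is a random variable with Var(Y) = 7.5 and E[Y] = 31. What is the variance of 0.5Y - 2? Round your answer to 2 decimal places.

Var(0.5Y - 2) = (0.5)²·Var(Y) = 0.25·7.5 = 1.875

1.88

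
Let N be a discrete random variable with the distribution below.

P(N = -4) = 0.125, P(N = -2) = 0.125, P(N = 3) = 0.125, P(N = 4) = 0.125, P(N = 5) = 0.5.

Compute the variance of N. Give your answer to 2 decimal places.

11.23

E[N] = (-4)(0.125) + (-2)(0.125) + (3)(0.125) + (4)(0.125) + (5)(0.5) = 2.625
E[N²] = (-4)²(0.125) + (-2)²(0.125) + (3)²(0.125) + (4)²(0.125) + (5)²(0.5) = 18.125
var(N) = E[N²] − (E[N])² = 18.125 − (2.625)² = 11.234375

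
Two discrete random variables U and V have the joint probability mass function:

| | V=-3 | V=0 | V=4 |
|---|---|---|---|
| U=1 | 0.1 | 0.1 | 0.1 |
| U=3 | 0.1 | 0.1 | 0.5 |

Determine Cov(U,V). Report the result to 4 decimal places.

0.8800

E[U] = 2.4,  E[V] = 1.8
E[UV] = 5.2
Cov(U,V) = E[UV] − E[U]E[V] = 5.2 − (2.4)(1.8) = 0.88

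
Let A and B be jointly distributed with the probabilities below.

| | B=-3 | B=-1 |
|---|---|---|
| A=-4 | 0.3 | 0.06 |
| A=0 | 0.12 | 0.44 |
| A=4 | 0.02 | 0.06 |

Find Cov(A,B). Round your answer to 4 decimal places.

1.2544

E[A] = -1.12,  E[B] = -1.88
E[AB] = 3.36
Cov(A,B) = E[AB] − E[A]E[B] = 3.36 − (-1.12)(-1.88) = 1.2544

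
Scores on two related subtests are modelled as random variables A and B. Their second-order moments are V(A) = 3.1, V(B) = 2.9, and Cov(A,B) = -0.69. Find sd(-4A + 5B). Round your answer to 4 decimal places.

V(-4A + 5B) = (-4)²·V(A) + (5)²·V(B) + 2·(-4)·(5)·Cov(A,B)
= 16·3.1 + 25·2.9 + -40·-0.69 = 149.7
sd(-4A + 5B) = √149.7 ≈ 12.2352

12.2352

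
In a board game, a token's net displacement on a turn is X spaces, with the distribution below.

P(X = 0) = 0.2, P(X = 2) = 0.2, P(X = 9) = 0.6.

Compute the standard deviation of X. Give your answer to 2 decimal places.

E[X] = (0)(0.2) + (2)(0.2) + (9)(0.6) = 5.8
E[X²] = (0)²(0.2) + (2)²(0.2) + (9)²(0.6) = 49.4
var(X) = E[X²] − (E[X])² = 49.4 − (5.8)² = 15.76
SD(X) = √15.76 ≈ 3.97

3.97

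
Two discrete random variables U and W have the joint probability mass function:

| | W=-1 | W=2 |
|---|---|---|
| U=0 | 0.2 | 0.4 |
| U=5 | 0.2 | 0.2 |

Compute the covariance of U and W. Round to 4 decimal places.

-0.6000

E[U] = 2,  E[W] = 0.8
E[UW] = 1
Cov(U,W) = E[UW] − E[U]E[W] = 1 − (2)(0.8) = -0.6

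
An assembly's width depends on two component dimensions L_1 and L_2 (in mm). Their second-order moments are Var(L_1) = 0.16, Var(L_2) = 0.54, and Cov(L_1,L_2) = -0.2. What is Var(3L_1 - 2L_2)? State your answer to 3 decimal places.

6.000

Var(3L_1 - 2L_2) = (3)²·Var(L_1) + (-2)²·Var(L_2) + 2·(3)·(-2)·Cov(L_1,L_2)
= 9·0.16 + 4·0.54 + -12·-0.2 = 6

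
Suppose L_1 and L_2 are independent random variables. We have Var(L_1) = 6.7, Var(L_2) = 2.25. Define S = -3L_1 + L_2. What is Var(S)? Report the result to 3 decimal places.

62.550

By independence, Var(S) = (-3)²Var(L_1) + (1)²Var(L_2)
= (-3)²·6.7 + (1)²·2.25 = 62.55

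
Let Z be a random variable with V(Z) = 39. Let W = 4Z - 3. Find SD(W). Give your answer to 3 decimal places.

24.980

V(4Z - 3) = (4)²·39 = 624
SD(W) = √624 ≈ 24.980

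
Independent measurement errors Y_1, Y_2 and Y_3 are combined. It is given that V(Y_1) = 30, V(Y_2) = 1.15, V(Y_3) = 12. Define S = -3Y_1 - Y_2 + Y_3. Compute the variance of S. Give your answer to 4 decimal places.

By independence, V(S) = (-3)²V(Y_1) + (-1)²V(Y_2) + (1)²V(Y_3)
= (-3)²·30 + (-1)²·1.15 + (1)²·12 = 283.15

283.1500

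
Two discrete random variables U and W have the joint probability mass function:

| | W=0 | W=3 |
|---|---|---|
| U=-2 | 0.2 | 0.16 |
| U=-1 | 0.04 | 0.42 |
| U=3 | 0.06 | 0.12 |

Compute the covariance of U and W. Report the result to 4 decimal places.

E[U] = -0.64,  E[W] = 2.1
E[UW] = -1.14
Cov(U,W) = E[UW] − E[U]E[W] = -1.14 − (-0.64)(2.1) = 0.204

0.2040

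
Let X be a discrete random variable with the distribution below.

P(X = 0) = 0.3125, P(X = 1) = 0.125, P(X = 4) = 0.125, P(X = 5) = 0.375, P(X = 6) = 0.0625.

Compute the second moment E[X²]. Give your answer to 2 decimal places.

13.75

E[X²] = (0)²(0.3125) + (1)²(0.125) + (4)²(0.125) + (5)²(0.375) + (6)²(0.0625) = 13.75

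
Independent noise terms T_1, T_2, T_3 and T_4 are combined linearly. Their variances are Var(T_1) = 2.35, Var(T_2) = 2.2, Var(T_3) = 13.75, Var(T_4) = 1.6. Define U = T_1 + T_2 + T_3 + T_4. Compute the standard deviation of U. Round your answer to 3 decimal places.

By independence, Var(U) = (1)²Var(T_1) + (1)²Var(T_2) + (1)²Var(T_3) + (1)²Var(T_4)
= (1)²·2.35 + (1)²·2.2 + (1)²·13.75 + (1)²·1.6 = 19.9
σ(U) = √19.9 ≈ 4.461

4.461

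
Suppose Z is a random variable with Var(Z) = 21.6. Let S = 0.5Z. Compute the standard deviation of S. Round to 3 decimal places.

Var(0.5Z) = (0.5)²·21.6 = 5.4
sd(S) = √5.4 ≈ 2.324

2.324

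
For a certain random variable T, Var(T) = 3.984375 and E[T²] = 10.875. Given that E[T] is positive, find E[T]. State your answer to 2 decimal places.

(E[T])² = E[T²] − Var(T) = 10.875 − 3.984375 = 6.890625
E[T] = √6.890625 = 2.625

2.63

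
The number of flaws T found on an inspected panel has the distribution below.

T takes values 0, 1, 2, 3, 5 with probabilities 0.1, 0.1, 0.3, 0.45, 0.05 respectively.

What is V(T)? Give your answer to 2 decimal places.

E[T] = (0)(0.1) + (1)(0.1) + (2)(0.3) + (3)(0.45) + (5)(0.05) = 2.3
E[T²] = (0)²(0.1) + (1)²(0.1) + (2)²(0.3) + (3)²(0.45) + (5)²(0.05) = 6.6
V(T) = E[T²] − (E[T])² = 6.6 − (2.3)² = 1.31

1.31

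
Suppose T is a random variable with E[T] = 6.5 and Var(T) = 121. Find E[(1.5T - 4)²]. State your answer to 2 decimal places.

E[1.5T - 4] = 1.5·6.5 − 4 = 5.75
Var(1.5T - 4) = (1.5)²·121 = 272.25
E[(1.5T - 4)²] = Var((1.5T - 4)) + (E[(1.5T - 4)])² = 272.25 + (5.75)² = 305.3125

305.31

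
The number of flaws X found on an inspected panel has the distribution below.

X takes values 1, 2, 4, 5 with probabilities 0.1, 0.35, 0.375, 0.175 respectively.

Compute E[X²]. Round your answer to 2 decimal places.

E[X²] = (1)²(0.1) + (2)²(0.35) + (4)²(0.375) + (5)²(0.175) = 11.875

11.88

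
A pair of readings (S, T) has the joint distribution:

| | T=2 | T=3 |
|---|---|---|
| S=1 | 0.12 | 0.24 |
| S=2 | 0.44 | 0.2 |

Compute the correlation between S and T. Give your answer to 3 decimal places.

-0.342

E[S] = 1.64,  E[T] = 2.44
E[ST] = 3.92
Cov(S,T) = E[ST] − E[S]E[T] = 3.92 − (1.64)(2.44) = -0.0816
Var(S) = 0.2304,  Var(T) = 0.2464
ρ = -0.0816 / √(0.2304·0.2464) ≈ -0.342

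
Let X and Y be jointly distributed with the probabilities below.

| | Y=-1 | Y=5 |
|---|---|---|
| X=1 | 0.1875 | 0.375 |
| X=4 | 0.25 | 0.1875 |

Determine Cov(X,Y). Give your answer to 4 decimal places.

-1.0547

E[X] = 2.3125,  E[Y] = 2.375
E[XY] = 4.4375
Cov(X,Y) = E[XY] − E[X]E[Y] = 4.4375 − (2.3125)(2.375) = -1.0546875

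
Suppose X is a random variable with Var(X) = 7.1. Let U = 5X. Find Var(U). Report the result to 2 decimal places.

177.50

Var(5X) = (5)²·Var(X) = 25·7.1 = 177.5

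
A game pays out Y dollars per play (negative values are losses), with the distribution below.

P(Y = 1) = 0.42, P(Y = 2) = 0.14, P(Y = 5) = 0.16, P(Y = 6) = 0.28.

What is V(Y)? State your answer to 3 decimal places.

E[Y] = (1)(0.42) + (2)(0.14) + (5)(0.16) + (6)(0.28) = 3.18
E[Y²] = (1)²(0.42) + (2)²(0.14) + (5)²(0.16) + (6)²(0.28) = 15.06
V(Y) = E[Y²] − (E[Y])² = 15.06 − (3.18)² = 4.9476

4.948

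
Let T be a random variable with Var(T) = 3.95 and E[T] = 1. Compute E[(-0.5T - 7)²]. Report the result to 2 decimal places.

E[-0.5T - 7] = -0.5·1 − 7 = -7.5
Var(-0.5T - 7) = (-0.5)²·3.95 = 0.9875
E[(-0.5T - 7)²] = Var((-0.5T - 7)) + (E[(-0.5T - 7)])² = 0.9875 + (-7.5)² = 57.2375

57.24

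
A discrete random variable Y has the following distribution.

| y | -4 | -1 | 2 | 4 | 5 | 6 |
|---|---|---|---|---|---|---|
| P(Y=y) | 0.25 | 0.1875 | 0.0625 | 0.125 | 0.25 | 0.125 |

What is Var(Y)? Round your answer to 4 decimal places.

15.1211

E[Y] = (-4)(0.25) + (-1)(0.1875) + (2)(0.0625) + (4)(0.125) + (5)(0.25) + (6)(0.125) = 1.4375
E[Y²] = (-4)²(0.25) + (-1)²(0.1875) + (2)²(0.0625) + (4)²(0.125) + (5)²(0.25) + (6)²(0.125) = 17.1875
Var(Y) = E[Y²] − (E[Y])² = 17.1875 − (1.4375)² = 15.12109375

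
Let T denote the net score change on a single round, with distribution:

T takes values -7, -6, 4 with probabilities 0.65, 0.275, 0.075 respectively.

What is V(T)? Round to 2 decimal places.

8.14

E[T] = (-7)(0.65) + (-6)(0.275) + (4)(0.075) = -5.9
E[T²] = (-7)²(0.65) + (-6)²(0.275) + (4)²(0.075) = 42.95
V(T) = E[T²] − (E[T])² = 42.95 − (-5.9)² = 8.14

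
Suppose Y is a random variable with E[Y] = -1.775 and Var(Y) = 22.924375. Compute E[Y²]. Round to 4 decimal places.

26.0750

E[Y²] = Var(Y) + (E[Y])² = 22.924375 + (-1.775)² = 26.075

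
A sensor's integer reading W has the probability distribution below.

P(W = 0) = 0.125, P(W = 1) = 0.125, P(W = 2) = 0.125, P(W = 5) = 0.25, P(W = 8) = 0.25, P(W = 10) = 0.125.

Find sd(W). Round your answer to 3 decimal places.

3.407

E[W] = (0)(0.125) + (1)(0.125) + (2)(0.125) + (5)(0.25) + (8)(0.25) + (10)(0.125) = 4.875
E[W²] = (0)²(0.125) + (1)²(0.125) + (2)²(0.125) + (5)²(0.25) + (8)²(0.25) + (10)²(0.125) = 35.375
V(W) = E[W²] − (E[W])² = 35.375 − (4.875)² = 11.609375
sd(W) = √11.609375 ≈ 3.407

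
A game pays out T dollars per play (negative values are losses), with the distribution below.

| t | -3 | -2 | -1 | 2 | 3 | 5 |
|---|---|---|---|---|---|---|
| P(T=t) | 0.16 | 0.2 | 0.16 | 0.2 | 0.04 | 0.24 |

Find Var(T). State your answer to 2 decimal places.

E[T] = (-3)(0.16) + (-2)(0.2) + (-1)(0.16) + (2)(0.2) + (3)(0.04) + (5)(0.24) = 0.68
E[T²] = (-3)²(0.16) + (-2)²(0.2) + (-1)²(0.16) + (2)²(0.2) + (3)²(0.04) + (5)²(0.24) = 9.56
Var(T) = E[T²] − (E[T])² = 9.56 − (0.68)² = 9.0976

9.10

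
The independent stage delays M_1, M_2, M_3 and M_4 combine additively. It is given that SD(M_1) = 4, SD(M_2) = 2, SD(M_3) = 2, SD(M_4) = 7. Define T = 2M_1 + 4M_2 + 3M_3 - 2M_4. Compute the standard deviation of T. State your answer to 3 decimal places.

18.974

V(M_1) = 16, V(M_2) = 4, V(M_3) = 4, V(M_4) = 49
By independence, V(T) = (2)²V(M_1) + (4)²V(M_2) + (3)²V(M_3) + (-2)²V(M_4)
= (2)²·16 + (4)²·4 + (3)²·4 + (-2)²·49 = 360
SD(T) = √360 ≈ 18.974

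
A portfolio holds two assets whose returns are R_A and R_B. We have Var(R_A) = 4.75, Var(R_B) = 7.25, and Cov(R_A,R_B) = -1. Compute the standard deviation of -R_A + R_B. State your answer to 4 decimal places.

Var(-R_A + R_B) = (-1)²·Var(R_A) + (1)²·Var(R_B) + 2·(-1)·(1)·Cov(R_A,R_B)
= 1·4.75 + 1·7.25 + -2·-1 = 14
SD(-R_A + R_B) = √14 ≈ 3.7417

3.7417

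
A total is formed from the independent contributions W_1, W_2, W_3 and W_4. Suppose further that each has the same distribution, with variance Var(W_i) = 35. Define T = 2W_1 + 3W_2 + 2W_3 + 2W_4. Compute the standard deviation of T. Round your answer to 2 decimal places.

27.11

By independence, Var(T) = (2)²Var(W_1) + (3)²Var(W_2) + (2)²Var(W_3) + (2)²Var(W_4)
= (2)²·35 + (3)²·35 + (2)²·35 + (2)²·35 = 735
SD(T) = √735 ≈ 27.11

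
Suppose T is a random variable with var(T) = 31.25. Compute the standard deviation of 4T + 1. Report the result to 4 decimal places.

22.3607

var(4T + 1) = (4)²·31.25 = 500
SD(4T + 1) = √500 ≈ 22.3607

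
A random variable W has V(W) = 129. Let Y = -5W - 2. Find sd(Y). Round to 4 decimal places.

V(-5W - 2) = (-5)²·129 = 3225
sd(Y) = √3225 ≈ 56.7891

56.7891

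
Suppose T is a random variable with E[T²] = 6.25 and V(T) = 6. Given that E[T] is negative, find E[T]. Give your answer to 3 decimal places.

-0.500

(E[T])² = E[T²] − V(T) = 6.25 − 6 = 0.25
E[T] = −√0.25 = -0.5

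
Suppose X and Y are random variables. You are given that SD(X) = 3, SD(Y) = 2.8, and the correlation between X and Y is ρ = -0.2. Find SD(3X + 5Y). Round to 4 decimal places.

15.0532

Var(X) = (3)² = 9;  Var(Y) = (2.8)² = 7.84
Cov(X,Y) = ρ·SD(X)·SD(Y) = -0.2·3·2.8 = -1.68
Var(3X + 5Y) = (3)²·Var(X) + (5)²·Var(Y) + 2·(3)·(5)·Cov(X,Y)
= 9·9 + 25·7.84 + 30·-1.68 = 226.6
SD(3X + 5Y) = √226.6 ≈ 15.0532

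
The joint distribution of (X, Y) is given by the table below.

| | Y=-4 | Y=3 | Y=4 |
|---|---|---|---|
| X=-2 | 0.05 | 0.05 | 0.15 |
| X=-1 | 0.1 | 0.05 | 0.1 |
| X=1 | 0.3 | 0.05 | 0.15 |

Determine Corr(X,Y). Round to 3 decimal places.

-0.327

E[X] = -0.25,  E[Y] = 0.25
E[XY] = -1.7
Cov(X,Y) = E[XY] − E[X]E[Y] = -1.7 − (-0.25)(0.25) = -1.6375
Var(X) = 1.6875,  Var(Y) = 14.8875
ρ = -1.6375 / √(1.6875·14.8875) ≈ -0.327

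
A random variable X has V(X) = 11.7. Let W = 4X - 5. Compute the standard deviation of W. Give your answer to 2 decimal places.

13.68

V(4X - 5) = (4)²·11.7 = 187.2
SD(W) = √187.2 ≈ 13.68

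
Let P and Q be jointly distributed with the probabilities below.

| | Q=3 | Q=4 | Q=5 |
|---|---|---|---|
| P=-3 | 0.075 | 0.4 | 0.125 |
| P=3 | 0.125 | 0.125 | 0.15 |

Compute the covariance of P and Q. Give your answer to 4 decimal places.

-0.0300

E[P] = -0.6,  E[Q] = 4.075
E[PQ] = -2.475
Cov(P,Q) = E[PQ] − E[P]E[Q] = -2.475 − (-0.6)(4.075) = -0.03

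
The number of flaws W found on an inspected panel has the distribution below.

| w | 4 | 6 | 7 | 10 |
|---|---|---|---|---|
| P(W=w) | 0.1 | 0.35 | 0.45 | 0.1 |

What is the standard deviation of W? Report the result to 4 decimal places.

E[W] = (4)(0.1) + (6)(0.35) + (7)(0.45) + (10)(0.1) = 6.65
E[W²] = (4)²(0.1) + (6)²(0.35) + (7)²(0.45) + (10)²(0.1) = 46.25
V(W) = E[W²] − (E[W])² = 46.25 − (6.65)² = 2.0275
SD(W) = √2.0275 ≈ 1.4239

1.4239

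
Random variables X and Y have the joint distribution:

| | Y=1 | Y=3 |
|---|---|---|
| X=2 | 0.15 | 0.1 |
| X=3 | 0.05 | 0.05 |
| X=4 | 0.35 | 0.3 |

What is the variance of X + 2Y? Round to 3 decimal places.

4.860

E[X] = 3.4,  E[Y] = 1.9,  E[XY] = 6.5
Var(X) = 12.3 − (3.4)² = 0.74;  Var(Y) = 4.6 − (1.9)² = 0.99
Cov(X,Y) = 6.5 − (3.4)(1.9) = 0.04
Var(X + 2Y) = (1)²·0.74 + (2)²·0.99 + 2·(1)·(2)·0.04 = 4.86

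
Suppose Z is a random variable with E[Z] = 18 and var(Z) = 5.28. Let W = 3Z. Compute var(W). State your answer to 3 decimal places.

47.520

var(3Z) = (3)²·var(Z) = 9·5.28 = 47.52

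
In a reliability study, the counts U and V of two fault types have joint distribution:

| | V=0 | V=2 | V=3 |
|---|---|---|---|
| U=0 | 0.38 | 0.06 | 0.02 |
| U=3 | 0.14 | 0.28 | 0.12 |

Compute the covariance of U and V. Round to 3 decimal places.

E[U] = 1.62,  E[V] = 1.1
E[UV] = 2.76
cov(U,V) = E[UV] − E[U]E[V] = 2.76 − (1.62)(1.1) = 0.978

0.978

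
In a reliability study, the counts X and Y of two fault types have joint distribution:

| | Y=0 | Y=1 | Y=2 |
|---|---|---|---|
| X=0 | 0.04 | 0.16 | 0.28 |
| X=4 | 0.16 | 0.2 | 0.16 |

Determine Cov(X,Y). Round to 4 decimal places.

E[X] = 2.08,  E[Y] = 1.24
E[XY] = 2.08
Cov(X,Y) = E[XY] − E[X]E[Y] = 2.08 − (2.08)(1.24) = -0.4992

-0.4992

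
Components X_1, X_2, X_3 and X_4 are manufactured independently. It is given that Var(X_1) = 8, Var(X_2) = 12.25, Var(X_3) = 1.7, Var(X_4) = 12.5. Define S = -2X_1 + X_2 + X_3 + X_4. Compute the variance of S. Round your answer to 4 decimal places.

By independence, Var(S) = (-2)²Var(X_1) + (1)²Var(X_2) + (1)²Var(X_3) + (1)²Var(X_4)
= (-2)²·8 + (1)²·12.25 + (1)²·1.7 + (1)²·12.5 = 58.45

58.4500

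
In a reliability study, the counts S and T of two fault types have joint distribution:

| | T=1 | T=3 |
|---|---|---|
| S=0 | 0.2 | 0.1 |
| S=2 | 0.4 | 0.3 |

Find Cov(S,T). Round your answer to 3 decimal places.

0.080

E[S] = 1.4,  E[T] = 1.8
E[ST] = 2.6
Cov(S,T) = E[ST] − E[S]E[T] = 2.6 − (1.4)(1.8) = 0.08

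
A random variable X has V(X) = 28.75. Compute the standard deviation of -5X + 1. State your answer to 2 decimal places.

V(-5X + 1) = (-5)²·28.75 = 718.75
sd(-5X + 1) = √718.75 ≈ 26.81

26.81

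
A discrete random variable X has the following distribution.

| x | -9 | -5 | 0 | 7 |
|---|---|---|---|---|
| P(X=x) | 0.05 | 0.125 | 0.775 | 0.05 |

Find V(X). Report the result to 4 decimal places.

E[X] = (-9)(0.05) + (-5)(0.125) + (0)(0.775) + (7)(0.05) = -0.725
E[X²] = (-9)²(0.05) + (-5)²(0.125) + (0)²(0.775) + (7)²(0.05) = 9.625
V(X) = E[X²] − (E[X])² = 9.625 − (-0.725)² = 9.099375

9.0994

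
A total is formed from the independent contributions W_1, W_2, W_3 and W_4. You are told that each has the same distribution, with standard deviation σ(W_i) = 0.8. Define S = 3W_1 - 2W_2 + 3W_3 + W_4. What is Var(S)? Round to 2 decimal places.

Var(W_i) = (0.8)² = 0.64
By independence, Var(S) = (3)²Var(W_1) + (-2)²Var(W_2) + (3)²Var(W_3) + (1)²Var(W_4)
= (3)²·0.64 + (-2)²·0.64 + (3)²·0.64 + (1)²·0.64 = 14.72

14.72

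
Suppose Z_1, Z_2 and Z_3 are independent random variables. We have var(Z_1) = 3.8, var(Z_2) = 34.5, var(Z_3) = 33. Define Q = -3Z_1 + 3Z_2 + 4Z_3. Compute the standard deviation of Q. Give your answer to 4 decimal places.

By independence, var(Q) = (-3)²var(Z_1) + (3)²var(Z_2) + (4)²var(Z_3)
= (-3)²·3.8 + (3)²·34.5 + (4)²·33 = 872.7
SD(Q) = √872.7 ≈ 29.5415

29.5415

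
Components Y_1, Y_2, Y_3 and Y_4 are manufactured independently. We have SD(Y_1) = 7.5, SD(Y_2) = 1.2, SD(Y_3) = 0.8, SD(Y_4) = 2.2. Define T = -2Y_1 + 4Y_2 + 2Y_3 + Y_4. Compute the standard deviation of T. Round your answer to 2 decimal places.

15.98

var(Y_1) = 56.25, var(Y_2) = 1.44, var(Y_3) = 0.64, var(Y_4) = 4.84
By independence, var(T) = (-2)²var(Y_1) + (4)²var(Y_2) + (2)²var(Y_3) + (1)²var(Y_4)
= (-2)²·56.25 + (4)²·1.44 + (2)²·0.64 + (1)²·4.84 = 255.44
SD(T) = √255.44 ≈ 15.98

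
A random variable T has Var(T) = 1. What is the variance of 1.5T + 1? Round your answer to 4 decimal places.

Var(1.5T + 1) = (1.5)²·Var(T) = 2.25·1 = 2.25

2.2500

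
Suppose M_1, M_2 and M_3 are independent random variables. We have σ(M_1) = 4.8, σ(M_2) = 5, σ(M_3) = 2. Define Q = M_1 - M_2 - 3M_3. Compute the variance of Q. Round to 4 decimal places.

var(M_1) = 23.04, var(M_2) = 25, var(M_3) = 4
By independence, var(Q) = (1)²var(M_1) + (-1)²var(M_2) + (-3)²var(M_3)
= (1)²·23.04 + (-1)²·25 + (-3)²·4 = 84.04

84.0400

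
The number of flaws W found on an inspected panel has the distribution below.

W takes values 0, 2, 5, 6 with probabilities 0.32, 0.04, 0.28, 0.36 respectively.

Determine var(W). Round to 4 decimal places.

E[W] = (0)(0.32) + (2)(0.04) + (5)(0.28) + (6)(0.36) = 3.64
E[W²] = (0)²(0.32) + (2)²(0.04) + (5)²(0.28) + (6)²(0.36) = 20.12
var(W) = E[W²] − (E[W])² = 20.12 − (3.64)² = 6.8704

6.8704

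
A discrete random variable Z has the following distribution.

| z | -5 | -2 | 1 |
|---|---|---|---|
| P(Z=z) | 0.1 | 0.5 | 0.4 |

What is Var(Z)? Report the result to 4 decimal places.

3.6900

E[Z] = (-5)(0.1) + (-2)(0.5) + (1)(0.4) = -1.1
E[Z²] = (-5)²(0.1) + (-2)²(0.5) + (1)²(0.4) = 4.9
Var(Z) = E[Z²] − (E[Z])² = 4.9 − (-1.1)² = 3.69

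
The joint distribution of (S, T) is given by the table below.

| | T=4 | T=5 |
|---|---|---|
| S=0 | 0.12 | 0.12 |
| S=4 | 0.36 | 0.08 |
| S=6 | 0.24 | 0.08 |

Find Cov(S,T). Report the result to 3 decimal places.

-0.230

E[S] = 3.68,  E[T] = 4.28
E[ST] = 15.52
Cov(S,T) = E[ST] − E[S]E[T] = 15.52 − (3.68)(4.28) = -0.2304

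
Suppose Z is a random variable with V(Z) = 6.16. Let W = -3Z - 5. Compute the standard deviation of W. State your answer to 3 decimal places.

7.446

V(-3Z - 5) = (-3)²·6.16 = 55.44
σ(W) = √55.44 ≈ 7.446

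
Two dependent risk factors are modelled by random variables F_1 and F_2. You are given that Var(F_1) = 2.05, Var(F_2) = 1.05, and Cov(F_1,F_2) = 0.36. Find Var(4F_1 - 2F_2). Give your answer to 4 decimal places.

31.2400

Var(4F_1 - 2F_2) = (4)²·Var(F_1) + (-2)²·Var(F_2) + 2·(4)·(-2)·Cov(F_1,F_2)
= 16·2.05 + 4·1.05 + -16·0.36 = 31.24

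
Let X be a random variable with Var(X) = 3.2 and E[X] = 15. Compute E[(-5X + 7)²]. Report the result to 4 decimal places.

E[-5X + 7] = -5·15 + 7 = -68
Var(-5X + 7) = (-5)²·3.2 = 80
E[(-5X + 7)²] = Var((-5X + 7)) + (E[(-5X + 7)])² = 80 + (-68)² = 4704

4704.0000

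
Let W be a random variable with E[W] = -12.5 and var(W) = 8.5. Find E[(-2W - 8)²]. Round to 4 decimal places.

323.0000

E[-2W - 8] = -2·-12.5 − 8 = 17
var(-2W - 8) = (-2)²·8.5 = 34
E[(-2W - 8)²] = var((-2W - 8)) + (E[(-2W - 8)])² = 34 + (17)² = 323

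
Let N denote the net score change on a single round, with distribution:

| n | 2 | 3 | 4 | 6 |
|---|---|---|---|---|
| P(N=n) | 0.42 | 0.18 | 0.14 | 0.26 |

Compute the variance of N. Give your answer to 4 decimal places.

2.6500

E[N] = (2)(0.42) + (3)(0.18) + (4)(0.14) + (6)(0.26) = 3.5
E[N²] = (2)²(0.42) + (3)²(0.18) + (4)²(0.14) + (6)²(0.26) = 14.9
Var(N) = E[N²] − (E[N])² = 14.9 − (3.5)² = 2.65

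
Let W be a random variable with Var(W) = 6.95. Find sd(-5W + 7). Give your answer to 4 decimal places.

Var(-5W + 7) = (-5)²·6.95 = 173.75
sd(-5W + 7) = √173.75 ≈ 13.1814

13.1814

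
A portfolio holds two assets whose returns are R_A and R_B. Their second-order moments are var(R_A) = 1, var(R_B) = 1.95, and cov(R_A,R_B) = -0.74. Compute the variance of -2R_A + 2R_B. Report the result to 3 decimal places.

var(-2R_A + 2R_B) = (-2)²·var(R_A) + (2)²·var(R_B) + 2·(-2)·(2)·cov(R_A,R_B)
= 4·1 + 4·1.95 + -8·-0.74 = 17.72

17.720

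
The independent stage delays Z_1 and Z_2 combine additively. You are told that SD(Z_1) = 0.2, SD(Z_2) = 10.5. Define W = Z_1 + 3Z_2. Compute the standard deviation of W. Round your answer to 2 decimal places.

Var(Z_1) = 0.04, Var(Z_2) = 110.25
By independence, Var(W) = (1)²Var(Z_1) + (3)²Var(Z_2)
= (1)²·0.04 + (3)²·110.25 = 992.29
SD(W) = √992.29 ≈ 31.50

31.50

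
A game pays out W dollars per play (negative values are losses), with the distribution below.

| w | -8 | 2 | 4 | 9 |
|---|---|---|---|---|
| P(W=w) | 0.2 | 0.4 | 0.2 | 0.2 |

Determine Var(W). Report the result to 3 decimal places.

E[W] = (-8)(0.2) + (2)(0.4) + (4)(0.2) + (9)(0.2) = 1.8
E[W²] = (-8)²(0.2) + (2)²(0.4) + (4)²(0.2) + (9)²(0.2) = 33.8
Var(W) = E[W²] − (E[W])² = 33.8 − (1.8)² = 30.56

30.560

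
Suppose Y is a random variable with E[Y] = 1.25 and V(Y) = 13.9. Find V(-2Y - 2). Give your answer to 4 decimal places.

55.6000

V(-2Y - 2) = (-2)²·V(Y) = 4·13.9 = 55.6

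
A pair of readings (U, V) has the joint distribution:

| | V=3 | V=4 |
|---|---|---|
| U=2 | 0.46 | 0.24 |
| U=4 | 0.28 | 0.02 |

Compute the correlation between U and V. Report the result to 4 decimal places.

E[U] = 2.6,  E[V] = 3.26
E[UV] = 8.36
Cov(U,V) = E[UV] − E[U]E[V] = 8.36 − (2.6)(3.26) = -0.116
Var(U) = 0.84,  Var(V) = 0.1924
ρ = -0.116 / √(0.84·0.1924) ≈ -0.2885

-0.2885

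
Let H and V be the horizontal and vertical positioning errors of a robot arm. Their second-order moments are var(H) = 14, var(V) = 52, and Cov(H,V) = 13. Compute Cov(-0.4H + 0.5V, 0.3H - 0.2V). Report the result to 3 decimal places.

-3.890

Cov(-0.4H + 0.5V, 0.3H - 0.2V) = (-0.4)(0.3)var(H) + (0.5)(-0.2)var(V) + [(-0.4)(-0.2) + (0.5)(0.3)]Cov(H,V)
= -0.12·14 + -0.1·52 + 0.23·13 = -3.89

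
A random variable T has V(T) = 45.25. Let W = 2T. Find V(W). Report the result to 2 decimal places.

V(2T) = (2)²·V(T) = 4·45.25 = 181

181.00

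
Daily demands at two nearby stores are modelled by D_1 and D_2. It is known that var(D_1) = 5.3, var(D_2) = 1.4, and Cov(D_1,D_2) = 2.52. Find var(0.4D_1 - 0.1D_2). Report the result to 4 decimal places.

var(0.4D_1 - 0.1D_2) = (0.4)²·var(D_1) + (-0.1)²·var(D_2) + 2·(0.4)·(-0.1)·Cov(D_1,D_2)
= 0.16·5.3 + 0.01·1.4 + -0.08·2.52 = 0.6604

0.6604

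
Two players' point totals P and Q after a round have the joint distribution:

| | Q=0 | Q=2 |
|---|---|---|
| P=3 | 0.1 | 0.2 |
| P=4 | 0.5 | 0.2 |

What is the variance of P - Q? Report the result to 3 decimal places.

1.490

E[P] = 3.7,  E[Q] = 0.8,  E[PQ] = 2.8
Var(P) = 13.9 − (3.7)² = 0.21;  Var(Q) = 1.6 − (0.8)² = 0.96
cov(P,Q) = 2.8 − (3.7)(0.8) = -0.16
Var(P - Q) = (1)²·0.21 + (-1)²·0.96 + 2·(1)·(-1)·-0.16 = 1.49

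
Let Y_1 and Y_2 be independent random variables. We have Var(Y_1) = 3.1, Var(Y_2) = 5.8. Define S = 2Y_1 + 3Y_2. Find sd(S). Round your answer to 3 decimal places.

8.037

By independence, Var(S) = (2)²Var(Y_1) + (3)²Var(Y_2)
= (2)²·3.1 + (3)²·5.8 = 64.6
sd(S) = √64.6 ≈ 8.037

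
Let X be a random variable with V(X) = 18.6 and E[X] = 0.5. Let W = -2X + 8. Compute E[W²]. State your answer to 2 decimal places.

123.40

E[-2X + 8] = -2·0.5 + 8 = 7
V(-2X + 8) = (-2)²·18.6 = 74.4
E[W²] = V(W) + (E[W])² = 74.4 + (7)² = 123.4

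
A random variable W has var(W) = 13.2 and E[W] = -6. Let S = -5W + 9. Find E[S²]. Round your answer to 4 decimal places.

E[-5W + 9] = -5·-6 + 9 = 39
var(-5W + 9) = (-5)²·13.2 = 330
E[S²] = var(S) + (E[S])² = 330 + (39)² = 1851

1851.0000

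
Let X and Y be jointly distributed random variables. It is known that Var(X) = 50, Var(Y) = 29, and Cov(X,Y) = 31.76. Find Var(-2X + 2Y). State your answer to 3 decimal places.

Var(-2X + 2Y) = (-2)²·Var(X) + (2)²·Var(Y) + 2·(-2)·(2)·Cov(X,Y)
= 4·50 + 4·29 + -8·31.76 = 61.92

61.920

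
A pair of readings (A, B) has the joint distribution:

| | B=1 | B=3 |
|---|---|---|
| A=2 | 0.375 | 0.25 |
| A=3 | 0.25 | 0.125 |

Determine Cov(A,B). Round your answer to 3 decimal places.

-0.031

E[A] = 2.375,  E[B] = 1.75
E[AB] = 4.125
Cov(A,B) = E[AB] − E[A]E[B] = 4.125 − (2.375)(1.75) = -0.03125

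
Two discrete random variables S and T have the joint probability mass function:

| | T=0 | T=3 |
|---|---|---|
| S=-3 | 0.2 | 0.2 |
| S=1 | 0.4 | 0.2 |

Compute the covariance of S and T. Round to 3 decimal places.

E[S] = -0.6,  E[T] = 1.2
E[ST] = -1.2
Cov(S,T) = E[ST] − E[S]E[T] = -1.2 − (-0.6)(1.2) = -0.48

-0.480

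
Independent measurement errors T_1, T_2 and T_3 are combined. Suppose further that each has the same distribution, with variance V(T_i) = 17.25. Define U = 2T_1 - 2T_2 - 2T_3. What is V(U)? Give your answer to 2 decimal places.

207.00

By independence, V(U) = (2)²V(T_1) + (-2)²V(T_2) + (-2)²V(T_3)
= (2)²·17.25 + (-2)²·17.25 + (-2)²·17.25 = 207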